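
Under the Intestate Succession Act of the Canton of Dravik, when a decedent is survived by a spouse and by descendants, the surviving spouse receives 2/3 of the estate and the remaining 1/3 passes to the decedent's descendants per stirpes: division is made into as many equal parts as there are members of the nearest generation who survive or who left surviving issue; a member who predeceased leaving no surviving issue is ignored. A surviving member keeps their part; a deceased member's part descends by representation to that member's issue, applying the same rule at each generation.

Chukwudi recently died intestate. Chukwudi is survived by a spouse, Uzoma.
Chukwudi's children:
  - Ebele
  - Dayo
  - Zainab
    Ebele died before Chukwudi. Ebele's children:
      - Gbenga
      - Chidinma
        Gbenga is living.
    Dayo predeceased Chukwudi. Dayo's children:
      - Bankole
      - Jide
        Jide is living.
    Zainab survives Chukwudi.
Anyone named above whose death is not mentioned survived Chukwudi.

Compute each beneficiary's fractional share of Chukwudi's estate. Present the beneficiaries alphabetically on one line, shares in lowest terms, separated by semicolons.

Uzoma, as surviving spouse, takes 2/3.
The remaining 1/3 passes to Chukwudi's descendants per stirpes.
The 1/3 is divided into 3 equal shares of 1/9 among Ebele, Dayo, Zainab.
Ebele predeceased; the 1/9 allotted to Ebele's branch passes to Ebele's issue by representation.
The 1/9 is divided into 2 equal shares of 1/18 among Gbenga, Chidinma.
Gbenga is living and takes 1/18.
Chidinma is living and takes 1/18.
Dayo predeceased; the 1/9 allotted to Dayo's branch passes to Dayo's issue by representation.
The 1/9 is divided into 2 equal shares of 1/18 among Bankole, Jide.
Bankole is living and takes 1/18.
Jide is living and takes 1/18.
Zainab is living and takes 1/9.

Bankole 1/18; Chidinma 1/18; Gbenga 1/18; Jide 1/18; Uzoma 2/3; Zainab 1/9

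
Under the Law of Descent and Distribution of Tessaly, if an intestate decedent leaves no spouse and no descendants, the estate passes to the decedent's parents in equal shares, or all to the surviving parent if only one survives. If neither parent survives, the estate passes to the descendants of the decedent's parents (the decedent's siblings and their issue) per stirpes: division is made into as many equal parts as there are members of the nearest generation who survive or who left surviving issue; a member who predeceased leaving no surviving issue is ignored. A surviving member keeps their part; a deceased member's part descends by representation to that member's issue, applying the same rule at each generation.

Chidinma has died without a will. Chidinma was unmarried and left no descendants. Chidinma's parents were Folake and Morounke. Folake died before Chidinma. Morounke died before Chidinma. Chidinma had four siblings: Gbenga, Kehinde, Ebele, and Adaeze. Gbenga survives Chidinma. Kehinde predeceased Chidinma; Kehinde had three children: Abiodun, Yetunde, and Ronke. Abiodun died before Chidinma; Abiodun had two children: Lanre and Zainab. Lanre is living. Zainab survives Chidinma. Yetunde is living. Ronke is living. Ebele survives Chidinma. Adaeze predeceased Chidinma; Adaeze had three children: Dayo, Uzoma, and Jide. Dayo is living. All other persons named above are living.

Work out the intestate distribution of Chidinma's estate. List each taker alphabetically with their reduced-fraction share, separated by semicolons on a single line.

Neither parent survives and there are no descendants, so the estate passes to Chidinma's siblings and their issue per stirpes.
The estate is divided into 4 equal shares of 1/4 among Gbenga, Kehinde, Ebele, Adaeze.
Gbenga is living and takes 1/4.
Kehinde predeceased; the 1/4 allotted to Kehinde's branch passes to Kehinde's issue by representation.
The 1/4 is divided into 3 equal shares of 1/12 among Abiodun, Yetunde, Ronke.
Abiodun predeceased; the 1/12 allotted to Abiodun's branch passes to Abiodun's issue by representation.
The 1/12 is divided into 2 equal shares of 1/24 among Lanre, Zainab.
Lanre is living and takes 1/24.
Zainab is living and takes 1/24.
Yetunde is living and takes 1/12.
Ronke is living and takes 1/12.
Ebele is living and takes 1/4.
Adaeze predeceased; the 1/4 allotted to Adaeze's branch passes to Adaeze's issue by representation.
The 1/4 is divided into 3 equal shares of 1/12 among Dayo, Uzoma, Jide.
Dayo is living and takes 1/12.
Uzoma is living and takes 1/12.
Jide is living and takes 1/12.

Dayo 1/12; Ebele 1/4; Gbenga 1/4; Jide 1/12; Lanre 1/24; Ronke 1/12; Uzoma 1/12; Yetunde 1/12; Zainab 1/24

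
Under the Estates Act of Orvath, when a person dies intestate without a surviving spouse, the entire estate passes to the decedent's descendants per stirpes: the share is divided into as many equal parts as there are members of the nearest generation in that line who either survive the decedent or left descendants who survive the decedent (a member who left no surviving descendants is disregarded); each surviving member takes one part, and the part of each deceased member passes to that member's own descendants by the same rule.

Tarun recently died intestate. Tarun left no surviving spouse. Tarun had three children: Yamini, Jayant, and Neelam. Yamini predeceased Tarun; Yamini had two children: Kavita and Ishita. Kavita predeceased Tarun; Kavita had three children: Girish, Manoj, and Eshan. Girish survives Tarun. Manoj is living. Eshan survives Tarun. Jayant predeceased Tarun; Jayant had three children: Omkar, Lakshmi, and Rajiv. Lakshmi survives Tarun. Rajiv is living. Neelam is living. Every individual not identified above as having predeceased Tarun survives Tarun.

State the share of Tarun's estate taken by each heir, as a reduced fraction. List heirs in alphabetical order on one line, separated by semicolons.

There is no surviving spouse, so the entire estate passes to Tarun's descendants per stirpes.
The estate is divided into 3 equal shares of 1/3 among Yamini, Jayant, Neelam.
Yamini predeceased; the 1/3 allotted to Yamini's branch passes to Yamini's issue by representation.
The 1/3 is divided into 2 equal shares of 1/6 among Kavita, Ishita.
Kavita predeceased; the 1/6 allotted to Kavita's branch passes to Kavita's issue by representation.
The 1/6 is divided into 3 equal shares of 1/18 among Girish, Manoj, Eshan.
Girish is living and takes 1/18.
Manoj is living and takes 1/18.
Eshan is living and takes 1/18.
Ishita is living and takes 1/6.
Jayant predeceased; the 1/3 allotted to Jayant's branch passes to Jayant's issue by representation.
The 1/3 is divided into 3 equal shares of 1/9 among Omkar, Lakshmi, Rajiv.
Omkar is living and takes 1/9.
Lakshmi is living and takes 1/9.
Rajiv is living and takes 1/9.
Neelam is living and takes 1/3.

Eshan 1/18; Girish 1/18; Ishita 1/6; Lakshmi 1/9; Manoj 1/18; Neelam 1/3; Omkar 1/9; Rajiv 1/9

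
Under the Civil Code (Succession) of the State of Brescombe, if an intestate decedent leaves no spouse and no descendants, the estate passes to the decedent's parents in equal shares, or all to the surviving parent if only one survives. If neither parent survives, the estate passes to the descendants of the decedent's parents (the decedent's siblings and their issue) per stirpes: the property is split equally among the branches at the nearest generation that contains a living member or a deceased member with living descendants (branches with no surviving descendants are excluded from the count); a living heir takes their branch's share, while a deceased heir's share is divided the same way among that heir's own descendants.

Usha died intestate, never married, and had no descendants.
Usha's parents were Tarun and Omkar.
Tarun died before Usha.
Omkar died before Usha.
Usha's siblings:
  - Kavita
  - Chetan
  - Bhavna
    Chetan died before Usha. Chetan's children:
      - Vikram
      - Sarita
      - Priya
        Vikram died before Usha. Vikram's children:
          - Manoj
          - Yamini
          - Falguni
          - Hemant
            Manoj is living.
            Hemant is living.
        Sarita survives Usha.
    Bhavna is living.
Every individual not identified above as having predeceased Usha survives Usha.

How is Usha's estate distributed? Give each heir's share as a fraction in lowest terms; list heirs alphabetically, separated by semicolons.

Neither parent survives and there are no descendants, so the estate passes to Usha's siblings and their issue per stirpes.
The estate is divided into 3 equal shares of 1/3 among Kavita, Chetan, Bhavna.
Kavita is living and takes 1/3.
Chetan predeceased; the 1/3 allotted to Chetan's branch passes to Chetan's issue by representation.
The 1/3 is divided into 3 equal shares of 1/9 among Vikram, Sarita, Priya.
Vikram predeceased; the 1/9 allotted to Vikram's branch passes to Vikram's issue by representation.
The 1/9 is divided into 4 equal shares of 1/36 among Manoj, Yamini, Falguni, Hemant.
Manoj is living and takes 1/36.
Yamini is living and takes 1/36.
Falguni is living and takes 1/36.
Hemant is living and takes 1/36.
Sarita is living and takes 1/9.
Priya is living and takes 1/9.
Bhavna is living and takes 1/3.

Bhavna 1/3; Falguni 1/36; Hemant 1/36; Kavita 1/3; Manoj 1/36; Priya 1/9; Sarita 1/9; Yamini 1/36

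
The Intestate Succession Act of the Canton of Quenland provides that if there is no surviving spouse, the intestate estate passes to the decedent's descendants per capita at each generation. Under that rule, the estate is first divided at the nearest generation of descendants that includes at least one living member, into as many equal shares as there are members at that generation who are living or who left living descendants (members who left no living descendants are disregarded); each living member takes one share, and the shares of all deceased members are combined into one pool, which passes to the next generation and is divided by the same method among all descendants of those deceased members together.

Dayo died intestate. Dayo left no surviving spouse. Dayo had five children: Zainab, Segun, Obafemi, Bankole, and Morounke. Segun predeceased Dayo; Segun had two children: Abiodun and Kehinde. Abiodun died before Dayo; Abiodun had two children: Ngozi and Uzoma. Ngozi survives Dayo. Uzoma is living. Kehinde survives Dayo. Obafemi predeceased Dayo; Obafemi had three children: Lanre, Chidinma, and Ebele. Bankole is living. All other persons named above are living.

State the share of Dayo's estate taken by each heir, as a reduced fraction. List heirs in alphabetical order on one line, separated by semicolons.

There is no surviving spouse, so the entire estate passes to Dayo's descendants per capita at each generation.
At generation 1 (Zainab, Segun, Obafemi, Bankole, Morounke) there are 5 shares of (1)/5 = 1/5 each.
Living: Zainab, Bankole, and Morounke — each takes 1/5.
Deceased: Segun and Obafemi. Their combined 2/5 is pooled and carried to generation 2.
At generation 2 (Abiodun, Kehinde, Lanre, Chidinma, Ebele) there are 5 shares of (2/5)/5 = 2/25 each.
Living: Kehinde, Lanre, Chidinma, and Ebele — each takes 2/25.
Deceased: Abiodun. That 2/25 share is carried to generation 3.
At generation 3 (Ngozi, Uzoma) there are 2 shares of (2/25)/2 = 1/25 each.
Living: Ngozi and Uzoma — each takes 1/25.

Bankole 1/5; Chidinma 2/25; Ebele 2/25; Kehinde 2/25; Lanre 2/25; Morounke 1/5; Ngozi 1/25; Uzoma 1/25; Zainab 1/5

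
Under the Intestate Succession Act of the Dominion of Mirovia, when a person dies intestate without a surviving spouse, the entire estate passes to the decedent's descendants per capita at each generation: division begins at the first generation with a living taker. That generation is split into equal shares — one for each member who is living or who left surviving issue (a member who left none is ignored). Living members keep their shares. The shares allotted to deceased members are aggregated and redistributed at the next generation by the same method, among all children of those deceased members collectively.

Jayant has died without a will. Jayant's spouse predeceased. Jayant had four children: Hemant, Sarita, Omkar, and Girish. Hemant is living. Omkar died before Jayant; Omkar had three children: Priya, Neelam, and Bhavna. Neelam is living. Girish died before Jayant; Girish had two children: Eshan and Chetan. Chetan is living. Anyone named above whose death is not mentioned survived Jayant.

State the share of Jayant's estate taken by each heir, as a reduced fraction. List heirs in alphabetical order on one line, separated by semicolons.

There is no surviving spouse, so the entire estate passes to Jayant's descendants per capita at each generation.
At generation 1 (Hemant, Sarita, Omkar, Girish) there are 4 shares of (1)/4 = 1/4 each.
Living: Hemant and Sarita — each takes 1/4.
Deceased: Omkar and Girish. Their combined 1/2 is pooled and carried to generation 2.
At generation 2 (Priya, Neelam, Bhavna, Eshan, Chetan) there are 5 shares of (1/2)/5 = 1/10 each.
Living: Priya, Neelam, Bhavna, Eshan, and Chetan — each takes 1/10.

Bhavna 1/10; Chetan 1/10; Eshan 1/10; Hemant 1/4; Neelam 1/10; Priya 1/10; Sarita 1/4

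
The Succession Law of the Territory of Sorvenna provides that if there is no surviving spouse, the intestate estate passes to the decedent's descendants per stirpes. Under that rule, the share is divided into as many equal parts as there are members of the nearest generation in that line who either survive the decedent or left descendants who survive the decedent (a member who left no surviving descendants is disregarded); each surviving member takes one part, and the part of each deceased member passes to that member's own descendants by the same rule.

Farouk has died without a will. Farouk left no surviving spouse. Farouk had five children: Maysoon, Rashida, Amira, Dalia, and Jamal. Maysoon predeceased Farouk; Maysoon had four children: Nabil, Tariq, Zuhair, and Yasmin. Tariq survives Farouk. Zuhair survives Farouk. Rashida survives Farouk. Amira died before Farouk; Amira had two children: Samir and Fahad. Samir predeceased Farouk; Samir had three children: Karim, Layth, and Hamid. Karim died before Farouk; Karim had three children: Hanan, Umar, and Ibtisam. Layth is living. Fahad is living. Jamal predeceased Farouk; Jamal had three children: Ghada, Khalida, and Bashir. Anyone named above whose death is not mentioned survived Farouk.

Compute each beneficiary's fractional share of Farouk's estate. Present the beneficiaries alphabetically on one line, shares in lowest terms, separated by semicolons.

Bashir 1/15; Dalia 1/5; Fahad 1/10; Ghada 1/15; Hamid 1/30; Hanan 1/90; Ibtisam 1/90; Khalida 1/15; Layth 1/30; Nabil 1/20; Rashida 1/5; Tariq 1/20; Umar 1/90; Yasmin 1/20; Zuhair 1/20

There is no surviving spouse, so the entire estate passes to Farouk's descendants per stirpes.
The estate is divided into 5 equal shares of 1/5 among Maysoon, Rashida, Amira, Dalia, Jamal.
Maysoon predeceased; the 1/5 allotted to Maysoon's branch passes to Maysoon's issue by representation.
The 1/5 is divided into 4 equal shares of 1/20 among Nabil, Tariq, Zuhair, Yasmin.
Nabil is living and takes 1/20.
Tariq is living and takes 1/20.
Zuhair is living and takes 1/20.
Yasmin is living and takes 1/20.
Rashida is living and takes 1/5.
Amira predeceased; the 1/5 allotted to Amira's branch passes to Amira's issue by representation.
The 1/5 is divided into 2 equal shares of 1/10 among Samir, Fahad.
Samir predeceased; the 1/10 allotted to Samir's branch passes to Samir's issue by representation.
The 1/10 is divided into 3 equal shares of 1/30 among Karim, Layth, Hamid.
Karim predeceased; the 1/30 allotted to Karim's branch passes to Karim's issue by representation.
The 1/30 is divided into 3 equal shares of 1/90 among Hanan, Umar, Ibtisam.
Hanan is living and takes 1/90.
Umar is living and takes 1/90.
Ibtisam is living and takes 1/90.
Layth is living and takes 1/30.
Hamid is living and takes 1/30.
Fahad is living and takes 1/10.
Dalia is living and takes 1/5.
Jamal predeceased; the 1/5 allotted to Jamal's branch passes to Jamal's issue by representation.
The 1/5 is divided into 3 equal shares of 1/15 among Ghada, Khalida, Bashir.
Ghada is living and takes 1/15.
Khalida is living and takes 1/15.
Bashir is living and takes 1/15.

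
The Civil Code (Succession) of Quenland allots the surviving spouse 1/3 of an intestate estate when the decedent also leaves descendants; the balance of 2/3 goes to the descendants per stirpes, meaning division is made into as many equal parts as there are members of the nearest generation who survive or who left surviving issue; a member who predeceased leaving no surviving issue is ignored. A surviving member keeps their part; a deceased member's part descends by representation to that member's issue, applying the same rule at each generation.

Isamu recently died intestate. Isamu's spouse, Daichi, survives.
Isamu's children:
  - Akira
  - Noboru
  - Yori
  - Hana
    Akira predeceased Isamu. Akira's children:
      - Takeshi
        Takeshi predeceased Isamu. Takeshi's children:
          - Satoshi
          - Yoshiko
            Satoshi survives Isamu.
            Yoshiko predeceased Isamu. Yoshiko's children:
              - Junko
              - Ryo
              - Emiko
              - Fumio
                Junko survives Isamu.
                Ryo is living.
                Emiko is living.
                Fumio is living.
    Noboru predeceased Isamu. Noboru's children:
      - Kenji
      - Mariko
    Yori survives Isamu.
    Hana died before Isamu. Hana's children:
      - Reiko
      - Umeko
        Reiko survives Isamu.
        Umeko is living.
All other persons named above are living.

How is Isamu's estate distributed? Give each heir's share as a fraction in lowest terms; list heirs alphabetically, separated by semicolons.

Daichi 1/3; Emiko 1/48; Fumio 1/48; Junko 1/48; Kenji 1/12; Mariko 1/12; Reiko 1/12; Ryo 1/48; Satoshi 1/12; Umeko 1/12; Yori 1/6

Daichi, as surviving spouse, takes 1/3.
The remaining 2/3 passes to Isamu's descendants per stirpes.
The 2/3 is divided into 4 equal shares of 1/6 among Akira, Noboru, Yori, Hana.
Akira predeceased; the 1/6 allotted to Akira's branch passes to Akira's issue by representation.
Takeshi's line is the sole branch at this level, so the full 1/6 passes to Takeshi's issue by representation.
The 1/6 is divided into 2 equal shares of 1/12 among Satoshi, Yoshiko.
Satoshi is living and takes 1/12.
Yoshiko predeceased; the 1/12 allotted to Yoshiko's branch passes to Yoshiko's issue by representation.
The 1/12 is divided into 4 equal shares of 1/48 among Junko, Ryo, Emiko, Fumio.
Junko is living and takes 1/48.
Ryo is living and takes 1/48.
Emiko is living and takes 1/48.
Fumio is living and takes 1/48.
Noboru predeceased; the 1/6 allotted to Noboru's branch passes to Noboru's issue by representation.
The 1/6 is divided into 2 equal shares of 1/12 among Kenji, Mariko.
Kenji is living and takes 1/12.
Mariko is living and takes 1/12.
Yori is living and takes 1/6.
Hana predeceased; the 1/6 allotted to Hana's branch passes to Hana's issue by representation.
The 1/6 is divided into 2 equal shares of 1/12 among Reiko, Umeko.
Reiko is living and takes 1/12.
Umeko is living and takes 1/12.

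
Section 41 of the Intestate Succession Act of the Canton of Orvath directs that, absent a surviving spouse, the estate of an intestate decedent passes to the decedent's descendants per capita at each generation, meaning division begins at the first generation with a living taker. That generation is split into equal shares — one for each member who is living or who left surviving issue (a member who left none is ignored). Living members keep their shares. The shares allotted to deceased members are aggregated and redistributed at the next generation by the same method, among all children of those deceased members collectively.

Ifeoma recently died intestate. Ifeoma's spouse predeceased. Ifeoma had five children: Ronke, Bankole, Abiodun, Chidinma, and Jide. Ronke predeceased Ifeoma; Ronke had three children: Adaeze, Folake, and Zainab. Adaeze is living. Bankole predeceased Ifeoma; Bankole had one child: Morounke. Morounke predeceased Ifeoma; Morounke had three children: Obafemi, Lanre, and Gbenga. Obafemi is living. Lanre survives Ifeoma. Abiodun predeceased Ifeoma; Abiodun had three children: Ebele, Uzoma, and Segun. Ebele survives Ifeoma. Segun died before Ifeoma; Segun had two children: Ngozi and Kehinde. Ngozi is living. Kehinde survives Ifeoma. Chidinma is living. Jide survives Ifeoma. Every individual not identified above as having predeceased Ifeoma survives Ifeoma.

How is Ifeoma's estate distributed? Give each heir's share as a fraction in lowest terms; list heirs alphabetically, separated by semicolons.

Adaeze 3/35; Chidinma 1/5; Ebele 3/35; Folake 3/35; Gbenga 6/175; Jide 1/5; Kehinde 6/175; Lanre 6/175; Ngozi 6/175; Obafemi 6/175; Uzoma 3/35; Zainab 3/35

There is no surviving spouse, so the entire estate passes to Ifeoma's descendants per capita at each generation.
At generation 1 (Ronke, Bankole, Abiodun, Chidinma, Jide) there are 5 shares of (1)/5 = 1/5 each.
Living: Chidinma and Jide — each takes 1/5.
Deceased: Ronke, Bankole, and Abiodun. Their combined 3/5 is pooled and carried to generation 2.
At generation 2 (Adaeze, Folake, Zainab, Morounke, Ebele, Uzoma, Segun) there are 7 shares of (3/5)/7 = 3/35 each.
Living: Adaeze, Folake, Zainab, Ebele, and Uzoma — each takes 3/35.
Deceased: Morounke and Segun. Their combined 6/35 is pooled and carried to generation 3.
At generation 3 (Obafemi, Lanre, Gbenga, Ngozi, Kehinde) there are 5 shares of (6/35)/5 = 6/175 each.
Living: Obafemi, Lanre, Gbenga, Ngozi, and Kehinde — each takes 6/175.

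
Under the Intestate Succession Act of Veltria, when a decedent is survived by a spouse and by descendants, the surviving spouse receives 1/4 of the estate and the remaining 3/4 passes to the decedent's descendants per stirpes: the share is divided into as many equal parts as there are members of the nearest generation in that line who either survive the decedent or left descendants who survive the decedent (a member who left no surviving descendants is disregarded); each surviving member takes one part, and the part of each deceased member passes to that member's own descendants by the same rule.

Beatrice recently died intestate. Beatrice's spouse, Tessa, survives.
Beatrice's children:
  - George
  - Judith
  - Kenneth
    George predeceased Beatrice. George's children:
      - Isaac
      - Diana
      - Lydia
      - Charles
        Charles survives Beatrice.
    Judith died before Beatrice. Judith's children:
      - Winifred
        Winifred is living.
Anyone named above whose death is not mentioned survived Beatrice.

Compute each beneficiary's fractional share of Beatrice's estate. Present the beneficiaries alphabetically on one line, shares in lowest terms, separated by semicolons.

Charles 1/16; Diana 1/16; Isaac 1/16; Kenneth 1/4; Lydia 1/16; Tessa 1/4; Winifred 1/4

Tessa, as surviving spouse, takes 1/4.
The remaining 3/4 passes to Beatrice's descendants per stirpes.
The 3/4 is divided into 3 equal shares of 1/4 among George, Judith, Kenneth.
George predeceased; the 1/4 allotted to George's branch passes to George's issue by representation.
The 1/4 is divided into 4 equal shares of 1/16 among Isaac, Diana, Lydia, Charles.
Isaac is living and takes 1/16.
Diana is living and takes 1/16.
Lydia is living and takes 1/16.
Charles is living and takes 1/16.
Judith predeceased; the 1/4 allotted to Judith's branch passes to Judith's issue by representation.
Winifred is the sole taker at this level and receives the full 1/4.
Kenneth is living and takes 1/4.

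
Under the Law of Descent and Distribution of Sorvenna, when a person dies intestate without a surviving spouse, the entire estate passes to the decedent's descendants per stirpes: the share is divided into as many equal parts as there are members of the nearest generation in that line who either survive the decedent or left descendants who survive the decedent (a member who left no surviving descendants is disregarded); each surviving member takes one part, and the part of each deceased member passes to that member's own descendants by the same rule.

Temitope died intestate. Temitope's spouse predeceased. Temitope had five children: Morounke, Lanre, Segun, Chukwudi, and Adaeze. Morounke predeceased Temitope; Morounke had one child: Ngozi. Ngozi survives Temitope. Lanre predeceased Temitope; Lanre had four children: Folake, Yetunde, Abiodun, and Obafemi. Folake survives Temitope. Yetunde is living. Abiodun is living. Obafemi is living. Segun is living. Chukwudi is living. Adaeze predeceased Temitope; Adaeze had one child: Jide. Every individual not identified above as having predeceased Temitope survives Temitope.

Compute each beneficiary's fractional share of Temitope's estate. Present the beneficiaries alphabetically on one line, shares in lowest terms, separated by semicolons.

There is no surviving spouse, so the entire estate passes to Temitope's descendants per stirpes.
The estate is divided into 5 equal shares of 1/5 among Morounke, Lanre, Segun, Chukwudi, Adaeze.
Morounke predeceased; the 1/5 allotted to Morounke's branch passes to Morounke's issue by representation.
Ngozi is the sole taker at this level and receives the full 1/5.
Lanre predeceased; the 1/5 allotted to Lanre's branch passes to Lanre's issue by representation.
The 1/5 is divided into 4 equal shares of 1/20 among Folake, Yetunde, Abiodun, Obafemi.
Folake is living and takes 1/20.
Yetunde is living and takes 1/20.
Abiodun is living and takes 1/20.
Obafemi is living and takes 1/20.
Segun is living and takes 1/5.
Chukwudi is living and takes 1/5.
Adaeze predeceased; the 1/5 allotted to Adaeze's branch passes to Adaeze's issue by representation.
Jide is the sole taker at this level and receives the full 1/5.

Abiodun 1/20; Chukwudi 1/5; Folake 1/20; Jide 1/5; Ngozi 1/5; Obafemi 1/20; Segun 1/5; Yetunde 1/20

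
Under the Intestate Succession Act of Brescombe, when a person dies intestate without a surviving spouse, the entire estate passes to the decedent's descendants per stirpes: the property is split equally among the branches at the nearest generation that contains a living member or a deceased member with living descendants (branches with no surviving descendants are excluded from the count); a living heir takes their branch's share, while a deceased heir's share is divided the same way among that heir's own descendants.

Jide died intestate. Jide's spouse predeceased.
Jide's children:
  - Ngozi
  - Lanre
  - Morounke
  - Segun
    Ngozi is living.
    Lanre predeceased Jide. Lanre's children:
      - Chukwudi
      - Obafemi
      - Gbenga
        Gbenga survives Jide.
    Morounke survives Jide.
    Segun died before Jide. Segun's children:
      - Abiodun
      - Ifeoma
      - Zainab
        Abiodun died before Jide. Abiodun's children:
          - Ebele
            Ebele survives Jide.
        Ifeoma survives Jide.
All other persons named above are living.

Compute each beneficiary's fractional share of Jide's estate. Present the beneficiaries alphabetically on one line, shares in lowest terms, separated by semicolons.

Chukwudi 1/12; Ebele 1/12; Gbenga 1/12; Ifeoma 1/12; Morounke 1/4; Ngozi 1/4; Obafemi 1/12; Zainab 1/12

There is no surviving spouse, so the entire estate passes to Jide's descendants per stirpes.
The estate is divided into 4 equal shares of 1/4 among Ngozi, Lanre, Morounke, Segun.
Ngozi is living and takes 1/4.
Lanre predeceased; the 1/4 allotted to Lanre's branch passes to Lanre's issue by representation.
The 1/4 is divided into 3 equal shares of 1/12 among Chukwudi, Obafemi, Gbenga.
Chukwudi is living and takes 1/12.
Obafemi is living and takes 1/12.
Gbenga is living and takes 1/12.
Morounke is living and takes 1/4.
Segun predeceased; the 1/4 allotted to Segun's branch passes to Segun's issue by representation.
The 1/4 is divided into 3 equal shares of 1/12 among Abiodun, Ifeoma, Zainab.
Abiodun predeceased; the 1/12 allotted to Abiodun's branch passes to Abiodun's issue by representation.
Ebele is the sole taker at this level and receives the full 1/12.
Ifeoma is living and takes 1/12.
Zainab is living and takes 1/12.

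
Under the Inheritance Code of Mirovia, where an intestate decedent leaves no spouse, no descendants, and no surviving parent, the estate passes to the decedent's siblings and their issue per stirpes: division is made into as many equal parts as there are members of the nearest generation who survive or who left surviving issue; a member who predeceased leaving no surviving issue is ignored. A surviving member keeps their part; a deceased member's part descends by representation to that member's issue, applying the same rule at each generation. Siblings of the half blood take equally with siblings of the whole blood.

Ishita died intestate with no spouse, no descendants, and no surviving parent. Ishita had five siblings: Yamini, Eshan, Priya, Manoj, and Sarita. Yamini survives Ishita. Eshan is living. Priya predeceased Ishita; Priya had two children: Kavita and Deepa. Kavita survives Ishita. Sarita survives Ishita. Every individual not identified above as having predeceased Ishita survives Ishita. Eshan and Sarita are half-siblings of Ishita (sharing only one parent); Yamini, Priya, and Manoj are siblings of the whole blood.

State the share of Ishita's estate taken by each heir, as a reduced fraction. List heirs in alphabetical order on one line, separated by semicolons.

Deepa 1/10; Eshan 1/5; Kavita 1/10; Manoj 1/5; Sarita 1/5; Yamini 1/5

No spouse, descendants, or parent survives, so the estate passes to Ishita's siblings per stirpes.
Half-blood and whole-blood siblings take equally under the stated rule.
The estate is divided into 5 equal shares of 1/5 among Yamini, Eshan, Priya, Manoj, Sarita.
Yamini is living and takes 1/5.
Eshan is living and takes 1/5.
Priya predeceased; the 1/5 allotted to Priya's branch passes to Priya's issue by representation.
The 1/5 is divided into 2 equal shares of 1/10 among Kavita, Deepa.
Kavita is living and takes 1/10.
Deepa is living and takes 1/10.
Manoj is living and takes 1/5.
Sarita is living and takes 1/5.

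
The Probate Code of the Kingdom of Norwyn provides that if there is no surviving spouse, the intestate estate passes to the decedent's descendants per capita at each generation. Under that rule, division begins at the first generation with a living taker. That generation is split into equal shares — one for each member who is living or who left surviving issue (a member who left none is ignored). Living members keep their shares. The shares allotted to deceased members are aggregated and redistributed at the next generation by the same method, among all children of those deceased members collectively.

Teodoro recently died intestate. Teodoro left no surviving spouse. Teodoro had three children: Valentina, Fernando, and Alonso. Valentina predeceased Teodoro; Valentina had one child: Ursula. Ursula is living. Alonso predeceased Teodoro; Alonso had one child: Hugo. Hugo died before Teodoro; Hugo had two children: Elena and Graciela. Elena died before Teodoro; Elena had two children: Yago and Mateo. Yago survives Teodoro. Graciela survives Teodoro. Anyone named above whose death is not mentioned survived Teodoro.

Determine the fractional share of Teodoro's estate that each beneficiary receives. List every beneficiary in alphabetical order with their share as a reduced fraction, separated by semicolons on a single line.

Fernando 1/3; Graciela 1/6; Mateo 1/12; Ursula 1/3; Yago 1/12

There is no surviving spouse, so the entire estate passes to Teodoro's descendants per capita at each generation.
At generation 1 (Valentina, Fernando, Alonso) there are 3 shares of (1)/3 = 1/3 each.
Living: Fernando — each takes 1/3.
Deceased: Valentina and Alonso. Their combined 2/3 is pooled and carried to generation 2.
At generation 2 (Ursula, Hugo) there are 2 shares of (2/3)/2 = 1/3 each.
Living: Ursula — each takes 1/3.
Deceased: Hugo. That 1/3 share is carried to generation 3.
At generation 3 (Elena, Graciela) there are 2 shares of (1/3)/2 = 1/6 each.
Living: Graciela — each takes 1/6.
Deceased: Elena. That 1/6 share is carried to generation 4.
At generation 4 (Yago, Mateo) there are 2 shares of (1/6)/2 = 1/12 each.
Living: Yago and Mateo — each takes 1/12.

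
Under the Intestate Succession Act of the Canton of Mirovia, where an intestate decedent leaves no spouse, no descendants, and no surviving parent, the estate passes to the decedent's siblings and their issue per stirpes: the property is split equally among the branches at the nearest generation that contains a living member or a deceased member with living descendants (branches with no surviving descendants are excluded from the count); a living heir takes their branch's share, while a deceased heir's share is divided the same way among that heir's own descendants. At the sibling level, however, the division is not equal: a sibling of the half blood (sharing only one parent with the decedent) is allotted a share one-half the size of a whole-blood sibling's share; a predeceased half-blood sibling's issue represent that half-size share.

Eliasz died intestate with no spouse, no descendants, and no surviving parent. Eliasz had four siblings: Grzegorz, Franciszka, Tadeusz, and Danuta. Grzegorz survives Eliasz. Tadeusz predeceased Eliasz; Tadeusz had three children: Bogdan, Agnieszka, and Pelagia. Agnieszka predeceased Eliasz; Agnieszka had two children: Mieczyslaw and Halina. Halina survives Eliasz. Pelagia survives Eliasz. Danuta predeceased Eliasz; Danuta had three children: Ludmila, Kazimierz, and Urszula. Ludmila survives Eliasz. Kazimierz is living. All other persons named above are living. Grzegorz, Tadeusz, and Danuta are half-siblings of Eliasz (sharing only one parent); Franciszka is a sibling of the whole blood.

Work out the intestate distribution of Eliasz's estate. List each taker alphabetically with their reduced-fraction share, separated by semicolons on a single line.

No spouse, descendants, or parent survives, so the estate passes to Eliasz's siblings per stirpes.
Half-blood siblings count for one-half the weight of whole-blood siblings at the initial division.
Dividing 1 in proportion to weights (total weight 5/2): Grzegorz (weight 1/2) → 1/5; Franciszka (weight 1) → 2/5; Tadeusz (weight 1/2) → 1/5; Danuta (weight 1/2) → 1/5.
Grzegorz is living and takes 1/5.
Franciszka is living and takes 2/5.
Tadeusz predeceased; the 1/5 allotted to Tadeusz's branch passes to Tadeusz's issue by representation.
The 1/5 is divided into 3 equal shares of 1/15 among Bogdan, Agnieszka, Pelagia.
Bogdan is living and takes 1/15.
Agnieszka predeceased; the 1/15 allotted to Agnieszka's branch passes to Agnieszka's issue by representation.
The 1/15 is divided into 2 equal shares of 1/30 among Mieczyslaw, Halina.
Mieczyslaw is living and takes 1/30.
Halina is living and takes 1/30.
Pelagia is living and takes 1/15.
Danuta predeceased; the 1/5 allotted to Danuta's branch passes to Danuta's issue by representation.
The 1/5 is divided into 3 equal shares of 1/15 among Ludmila, Kazimierz, Urszula.
Ludmila is living and takes 1/15.
Kazimierz is living and takes 1/15.
Urszula is living and takes 1/15.

Bogdan 1/15; Franciszka 2/5; Grzegorz 1/5; Halina 1/30; Kazimierz 1/15; Ludmila 1/15; Mieczyslaw 1/30; Pelagia 1/15; Urszula 1/15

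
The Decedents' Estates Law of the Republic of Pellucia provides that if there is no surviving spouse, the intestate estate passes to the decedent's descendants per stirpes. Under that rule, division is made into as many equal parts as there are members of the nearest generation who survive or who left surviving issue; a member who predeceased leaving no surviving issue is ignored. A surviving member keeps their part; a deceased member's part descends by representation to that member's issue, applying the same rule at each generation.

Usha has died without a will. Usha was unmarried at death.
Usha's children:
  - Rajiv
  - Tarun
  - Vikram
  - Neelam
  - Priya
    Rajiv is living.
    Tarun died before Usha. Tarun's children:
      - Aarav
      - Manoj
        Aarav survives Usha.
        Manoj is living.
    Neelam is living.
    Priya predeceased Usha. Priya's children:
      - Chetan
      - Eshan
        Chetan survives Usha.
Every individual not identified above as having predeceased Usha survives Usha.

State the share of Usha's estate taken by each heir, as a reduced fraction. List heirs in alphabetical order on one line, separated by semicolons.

Aarav 1/10; Chetan 1/10; Eshan 1/10; Manoj 1/10; Neelam 1/5; Rajiv 1/5; Vikram 1/5

There is no surviving spouse, so the entire estate passes to Usha's descendants per stirpes.
The estate is divided into 5 equal shares of 1/5 among Rajiv, Tarun, Vikram, Neelam, Priya.
Rajiv is living and takes 1/5.
Tarun predeceased; the 1/5 allotted to Tarun's branch passes to Tarun's issue by representation.
The 1/5 is divided into 2 equal shares of 1/10 among Aarav, Manoj.
Aarav is living and takes 1/10.
Manoj is living and takes 1/10.
Vikram is living and takes 1/5.
Neelam is living and takes 1/5.
Priya predeceased; the 1/5 allotted to Priya's branch passes to Priya's issue by representation.
The 1/5 is divided into 2 equal shares of 1/10 among Chetan, Eshan.
Chetan is living and takes 1/10.
Eshan is living and takes 1/10.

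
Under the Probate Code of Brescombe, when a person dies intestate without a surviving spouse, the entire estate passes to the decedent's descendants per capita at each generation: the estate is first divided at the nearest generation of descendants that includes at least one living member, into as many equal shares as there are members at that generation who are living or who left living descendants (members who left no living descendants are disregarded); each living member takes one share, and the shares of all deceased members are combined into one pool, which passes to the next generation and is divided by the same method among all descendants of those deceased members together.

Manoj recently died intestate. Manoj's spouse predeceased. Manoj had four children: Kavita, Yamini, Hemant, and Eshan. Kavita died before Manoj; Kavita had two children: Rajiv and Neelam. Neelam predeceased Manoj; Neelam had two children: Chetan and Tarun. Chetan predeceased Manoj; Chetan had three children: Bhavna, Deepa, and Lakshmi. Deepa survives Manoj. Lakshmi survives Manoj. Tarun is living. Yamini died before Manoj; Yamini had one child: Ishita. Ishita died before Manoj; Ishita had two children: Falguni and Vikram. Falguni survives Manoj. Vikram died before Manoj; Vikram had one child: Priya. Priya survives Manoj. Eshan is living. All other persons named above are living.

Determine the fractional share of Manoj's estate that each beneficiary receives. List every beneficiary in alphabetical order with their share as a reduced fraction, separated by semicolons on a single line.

There is no surviving spouse, so the entire estate passes to Manoj's descendants per capita at each generation.
At generation 1 (Kavita, Yamini, Hemant, Eshan) there are 4 shares of (1)/4 = 1/4 each.
Living: Hemant and Eshan — each takes 1/4.
Deceased: Kavita and Yamini. Their combined 1/2 is pooled and carried to generation 2.
At generation 2 (Rajiv, Neelam, Ishita) there are 3 shares of (1/2)/3 = 1/6 each.
Living: Rajiv — each takes 1/6.
Deceased: Neelam and Ishita. Their combined 1/3 is pooled and carried to generation 3.
At generation 3 (Chetan, Tarun, Falguni, Vikram) there are 4 shares of (1/3)/4 = 1/12 each.
Living: Tarun and Falguni — each takes 1/12.
Deceased: Chetan and Vikram. Their combined 1/6 is pooled and carried to generation 4.
At generation 4 (Bhavna, Deepa, Lakshmi, Priya) there are 4 shares of (1/6)/4 = 1/24 each.
Living: Bhavna, Deepa, Lakshmi, and Priya — each takes 1/24.

Bhavna 1/24; Deepa 1/24; Eshan 1/4; Falguni 1/12; Hemant 1/4; Lakshmi 1/24; Priya 1/24; Rajiv 1/6; Tarun 1/12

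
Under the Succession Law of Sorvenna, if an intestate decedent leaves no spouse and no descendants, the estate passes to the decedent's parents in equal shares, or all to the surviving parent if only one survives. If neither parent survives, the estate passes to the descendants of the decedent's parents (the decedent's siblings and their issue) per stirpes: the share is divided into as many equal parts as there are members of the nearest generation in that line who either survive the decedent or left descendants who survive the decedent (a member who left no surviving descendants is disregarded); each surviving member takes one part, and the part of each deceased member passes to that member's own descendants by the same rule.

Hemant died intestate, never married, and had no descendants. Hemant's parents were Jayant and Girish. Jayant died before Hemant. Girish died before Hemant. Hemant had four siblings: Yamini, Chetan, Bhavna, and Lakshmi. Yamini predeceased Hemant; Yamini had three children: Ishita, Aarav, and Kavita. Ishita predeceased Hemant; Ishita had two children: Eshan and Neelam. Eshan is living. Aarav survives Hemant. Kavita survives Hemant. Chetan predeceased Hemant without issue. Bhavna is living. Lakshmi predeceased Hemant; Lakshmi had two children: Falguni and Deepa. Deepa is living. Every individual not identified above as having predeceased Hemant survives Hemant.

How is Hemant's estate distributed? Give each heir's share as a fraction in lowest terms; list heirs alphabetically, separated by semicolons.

Aarav 1/9; Bhavna 1/3; Deepa 1/6; Eshan 1/18; Falguni 1/6; Kavita 1/9; Neelam 1/18

Neither parent survives and there are no descendants, so the estate passes to Hemant's siblings and their issue per stirpes.
Chetan left no surviving issue, so that branch lapses and is disregarded.
The estate is divided into 3 equal shares of 1/3 among Yamini, Bhavna, Lakshmi.
Yamini predeceased; the 1/3 allotted to Yamini's branch passes to Yamini's issue by representation.
The 1/3 is divided into 3 equal shares of 1/9 among Ishita, Aarav, Kavita.
Ishita predeceased; the 1/9 allotted to Ishita's branch passes to Ishita's issue by representation.
The 1/9 is divided into 2 equal shares of 1/18 among Eshan, Neelam.
Eshan is living and takes 1/18.
Neelam is living and takes 1/18.
Aarav is living and takes 1/9.
Kavita is living and takes 1/9.
Bhavna is living and takes 1/3.
Lakshmi predeceased; the 1/3 allotted to Lakshmi's branch passes to Lakshmi's issue by representation.
The 1/3 is divided into 2 equal shares of 1/6 among Falguni, Deepa.
Falguni is living and takes 1/6.
Deepa is living and takes 1/6.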